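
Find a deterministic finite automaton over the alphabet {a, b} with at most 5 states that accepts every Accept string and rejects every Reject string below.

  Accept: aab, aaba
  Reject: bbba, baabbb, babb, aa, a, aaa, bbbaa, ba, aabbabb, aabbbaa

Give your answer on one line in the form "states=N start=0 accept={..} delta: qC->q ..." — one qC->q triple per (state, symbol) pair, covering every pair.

states=4 start=0 accept={0,2} delta: 0a->1 0b->0 1a->1 1b->2 2a->0 2b->3 3a->1 3b->1

Grow the machine one transition at a time. Run the examples from 0; the earliest place one falls off (shortest prefix, ties alphabetical) gets sent to the lowest-numbered state that keeps every Accept/Reject pair distinguishable — a pair clashes when both reach the same state with identical unread suffix — and to a fresh state only if none does.
a: 0a undefined. 0a->0: no, aaba/ba meet in 0 with "ba" left. Open state 1: 0a->1.
b: 0b undefined. 0b->0: ok.
aa: 1a undefined. 1a->0: no, aab/baabbb meet in 0. 1a->1: ok.
aab: 1b undefined. 1b->0: no, aab/baabbb meet in 0. 1b->1: no, aab/bbba meet in 1. Open state 2: 1b->2.
aaba: 2a undefined. 2a->0: ok.
aabb: 2b undefined. 2b->0: no, aaba/baabbb meet in 0. 2b->1: no, aab/baabbb meet in 2. 2b->2: no, aab/baabbb meet in 2. Open state 3: 2b->3.
aabba: 3a undefined. 3a->0: no, aaba/aabbabb meet in 0. 3a->1: ok.
aabbb: 3b undefined. 3b->0: no, aaba/baabbb meet in 0. 3b->1: ok.
All examples now run through 4 states with every (state, symbol) defined. Accept strings end in {0,2}, Reject strings end in {1,3}; accept={0,2}.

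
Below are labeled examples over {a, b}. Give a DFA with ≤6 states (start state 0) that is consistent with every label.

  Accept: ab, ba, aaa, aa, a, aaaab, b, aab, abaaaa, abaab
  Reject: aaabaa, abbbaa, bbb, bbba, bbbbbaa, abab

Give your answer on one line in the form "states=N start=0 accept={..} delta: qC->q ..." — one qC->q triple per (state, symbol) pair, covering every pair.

states=5 start=0 accept={0,1,2} delta: 0a->0 0b->1 1a->2 1b->2 2a->4 2b->3 3a->3 3b->0 4a->0 4b->0

Fold the examples into a partial DFA from state 0: repeatedly fix the first undefined (state, symbol) met by the shortest-then-alphabetical prefix, trying targets in increasing order and rejecting any under which an Accept and a Reject string meet in one state with the same remainder; add a state when all current targets are rejected. Accepting states are where Accept strings end.
a: 0a undefined. 0a->0: ok.
b: 0b undefined. 0b->0: no, ab/aaabaa meet in 0. Open state 1: 0b->1.
ba: 1a undefined. 1a->0: no, ab/abab meet in 1. 1a->1: no, ab/aaabaa meet in 1. Open state 2: 1a->2.
bb: 1b undefined. 1b->0: no, ab/bbb meet in 1. 1b->1: no, ab/bbb meet in 1. 1b->2: ok.
bbb: 2b undefined. 2b->0: no, aaa/abbbaa meet in 0. 2b->1: no, ab/bbb meet in 1. 2b->2: no, ba/bbb meet in 2. Open state 3: 2b->3.
abaa: 2a undefined. 2a->0: no, aaa/aaabaa meet in 0. 2a->1: no, ab/aaabaa meet in 1. 2a->2: no, ba/aaabaa meet in 2. 2a->3: no, abaaaa/abbbaa meet in 3 with "aa" left. Open state 4: 2a->4.
bbba: 3a undefined. 3a->0: no, aaa/abbbaa meet in 0. 3a->1: no, ab/bbba meet in 1. 3a->2: no, ba/bbba meet in 2. 3a->3: ok.
bbbb: 3b undefined. 3b->0: ok.
abaaa: 4a undefined. 4a->0: ok.
abaab: 4b undefined. 4b->0: ok.
All examples now run through 5 states with every (state, symbol) defined. Accept strings end in {0,1,2}, Reject strings end in {3,4}; accept={0,1,2}.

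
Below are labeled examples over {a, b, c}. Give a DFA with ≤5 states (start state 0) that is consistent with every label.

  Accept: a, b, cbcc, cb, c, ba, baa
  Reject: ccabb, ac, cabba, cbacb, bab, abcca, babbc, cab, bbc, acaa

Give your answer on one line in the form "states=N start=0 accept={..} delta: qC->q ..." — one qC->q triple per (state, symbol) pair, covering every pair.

Fold the examples into a partial DFA from state 0: repeatedly fix the first undefined (state, symbol) met by the shortest-then-alphabetical prefix, trying targets in increasing order and rejecting any under which an Accept and a Reject string meet in one state with the same remainder; add a state when all current targets are rejected. Accepting states are where Accept strings end.
a: 0a undefined. 0a->0: no, c/ac meet in 0 with "c" left. Open state 1: 0a->1.
b: 0b undefined. 0b->0: no, c/bbc meet in 0 with "c" left. 0b->1: ok.
c: 0c undefined. 0c->0: ok.
ab: 1b undefined. 1b->0: no, a/ccabb meet in 1. 1b->1: no, a/ccabb meet in 1. Open state 2: 1b->2.
ac: 1c undefined. 1c->0: no, cbcc/ac meet in 0. 1c->1: no, a/ac meet in 1. 1c->2: no, cbcc/bbc meet in 2 with "c" left. Open state 3: 1c->3.
ba: 1a undefined. 1a->0: no, a/cbacb meet in 1. 1a->1: ok.
abc: 2c undefined. 2c->0: no, a/abcca meet in 1. 2c->1: no, a/bbc meet in 1. 2c->2: ok.
aca: 3a undefined. 3a->0: no, a/acaa meet in 1. 3a->1: no, a/acaa meet in 1. 3a->2: ok.
acaa: 2a undefined. 2a->0: no, c/abcca meet in 0. 2a->1: no, a/abcca meet in 1. 2a->2: ok.
babb: 2b undefined. 2b->0: no, a/cabba meet in 1. 2b->1: no, a/ccabb meet in 1. 2b->2: ok.
cbcc: 3c undefined. 3c->0: ok.
cbacb: 3b undefined. 3b->0: no, cbcc/cbacb meet in 0. 3b->1: no, a/cbacb meet in 1. 3b->2: ok.
All examples now run through 4 states with every (state, symbol) defined. Accept strings end in {0,1}, Reject strings end in {2,3}; accept={0,1}.

states=4 start=0 accept={0,1} delta: 0a->1 0b->1 0c->0 1a->1 1b->2 1c->3 2a->2 2b->2 2c->2 3a->2 3b->2 3c->0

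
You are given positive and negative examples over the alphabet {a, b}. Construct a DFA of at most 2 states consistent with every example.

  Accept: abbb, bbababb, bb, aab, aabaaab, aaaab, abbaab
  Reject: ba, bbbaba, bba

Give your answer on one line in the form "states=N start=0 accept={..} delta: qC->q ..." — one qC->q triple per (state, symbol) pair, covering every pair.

states=2 start=0 accept={1} delta: 0a->0 0b->1 1a->0 1b->1

Grow the machine one transition at a time. Run the examples from 0; the earliest place one falls off (shortest prefix, ties alphabetical) gets sent to the lowest-numbered state that keeps every Accept/Reject pair distinguishable — a pair clashes when both reach the same state with identical unread suffix — and to a fresh state only if none does.
a: 0a undefined. 0a->0: ok.
b: 0b undefined. 0b->0: no, abbb/ba meet in 0. Open state 1: 0b->1.
ba: 1a undefined. 1a->0: ok.
bb: 1b undefined. 1b->0: no, bbababb/ba meet in 0. 1b->1: ok.
All examples now run through 2 states with every (state, symbol) defined. Accept strings end in {1}, Reject strings end in {0}; accept={1}.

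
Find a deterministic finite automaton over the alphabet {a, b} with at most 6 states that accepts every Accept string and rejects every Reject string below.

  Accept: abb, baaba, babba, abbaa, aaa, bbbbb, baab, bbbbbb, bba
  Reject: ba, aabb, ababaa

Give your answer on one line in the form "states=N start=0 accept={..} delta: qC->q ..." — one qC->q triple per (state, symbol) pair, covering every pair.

Grow the machine one transition at a time. Run the examples from 0; the earliest place one falls off (shortest prefix, ties alphabetical) gets sent to the lowest-numbered state that keeps every Accept/Reject pair distinguishable — a pair clashes when both reach the same state with identical unread suffix — and to a fresh state only if none does.
a: 0a undefined. 0a->0: no, abb/aabb meet in 0 with "bb" left. Open state 1: 0a->1.
b: 0b undefined. 0b->0: no, bba/ba meet in 1. 0b->1: ok.
aa: 1a undefined. 1a->0: no, baab/aabb meet in 1 with "b" left. 1a->1: no, abb/aabb meet in 1 with "bb" left. Open state 2: 1a->2.
ab: 1b undefined. 1b->0: ok.
aaa: 2a undefined. 2a->0: no, baaba/ba meet in 2. 2a->1: ok.
aab: 2b undefined. 2b->0: no, abb/aabb meet in 1. 2b->1: no, baab/aabb meet in 0. 2b->2: ok.
All examples now run through 3 states with every (state, symbol) defined. Accept strings end in {0,1}, Reject strings end in {2}; accept={0,1}.

states=3 start=0 accept={0,1} delta: 0a->1 0b->1 1a->2 1b->0 2a->1 2b->2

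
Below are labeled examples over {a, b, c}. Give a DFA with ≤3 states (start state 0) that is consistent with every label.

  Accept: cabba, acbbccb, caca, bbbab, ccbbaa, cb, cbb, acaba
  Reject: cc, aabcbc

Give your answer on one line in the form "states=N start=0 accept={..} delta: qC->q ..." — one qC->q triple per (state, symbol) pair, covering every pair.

Grow the machine one transition at a time. Run the examples from 0; the earliest place one falls off (shortest prefix, ties alphabetical) gets sent to the lowest-numbered state that keeps every Accept/Reject pair distinguishable — a pair clashes when both reach the same state with identical unread suffix — and to a fresh state only if none does.
a: 0a undefined. 0a->0: ok.
b: 0b undefined. 0b->0: ok.
c: 0c undefined. 0c->0: no, cabba/cc meet in 0. Open state 1: 0c->1.
ca: 1a undefined. 1a->0: ok.
cb: 1b undefined. 1b->0: ok.
cc: 1c undefined. 1c->0: no, cabba/cc meet in 0. 1c->1: ok.
All examples now run through 2 states with every (state, symbol) defined. Accept strings end in {0}, Reject strings end in {1}; accept={0}.

states=2 start=0 accept={0} delta: 0a->0 0b->0 0c->1 1a->0 1b->0 1c->1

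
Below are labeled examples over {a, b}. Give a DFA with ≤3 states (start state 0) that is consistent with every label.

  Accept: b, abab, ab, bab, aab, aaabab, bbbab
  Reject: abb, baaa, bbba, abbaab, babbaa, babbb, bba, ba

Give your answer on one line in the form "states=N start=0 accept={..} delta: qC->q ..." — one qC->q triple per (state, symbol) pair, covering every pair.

State merging on the prefix tree: take the shortest (then alphabetical) example prefix whose next move is undefined and point that move at state 0, else 1, else 2, ...; a target is out if some Accept/Reject pair would then sit in one state with the same input left (inseparable). If every existing state is out, open a new one.
a: 0a undefined. 0a->0: ok.
b: 0b undefined. 0b->0: no, b/abb meet in 0. Open state 1: 0b->1.
ba: 1a undefined. 1a->0: ok.
bb: 1b undefined. 1b->0: no, b/abbaab meet in 1. 1b->1: no, b/abb meet in 1. Open state 2: 1b->2.
bba: 2a undefined. 2a->0: no, b/abbaab meet in 1. 2a->1: no, b/abbaab meet in 1. 2a->2: ok.
bbb: 2b undefined. 2b->0: ok.
All examples now run through 3 states with every (state, symbol) defined. Accept strings end in {1}, Reject strings end in {0,2}; accept={1}.

states=3 start=0 accept={1} delta: 0a->0 0b->1 1a->0 1b->2 2a->2 2b->0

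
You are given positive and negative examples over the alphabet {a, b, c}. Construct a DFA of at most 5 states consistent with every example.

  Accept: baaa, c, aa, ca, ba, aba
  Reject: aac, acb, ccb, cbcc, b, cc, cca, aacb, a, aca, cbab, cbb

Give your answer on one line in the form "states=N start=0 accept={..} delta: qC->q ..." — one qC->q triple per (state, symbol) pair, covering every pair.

states=3 start=0 accept={2} delta: 0a->1 0b->1 0c->2 1a->2 1b->1 1c->0 2a->2 2b->0 2c->0

Fold the examples into a partial DFA from state 0: repeatedly fix the first undefined (state, symbol) met by the shortest-then-alphabetical prefix, trying targets in increasing order and rejecting any under which an Accept and a Reject string meet in one state with the same remainder; add a state when all current targets are rejected. Accepting states are where Accept strings end.
a: 0a undefined. 0a->0: no, c/aac meet in 0 with "c" left. Open state 1: 0a->1.
b: 0b undefined. 0b->0: no, ba/a meet in 1. 0b->1: ok.
c: 0c undefined. 0c->0: no, c/cc meet in 0. 0c->1: no, c/b meet in 1. Open state 2: 0c->2.
aa: 1a undefined. 1a->0: no, c/aac meet in 2. 1a->1: no, baaa/b meet in 1. 1a->2: ok.
ab: 1b undefined. 1b->0: no, aba/b meet in 1. 1b->1: ok.
ac: 1c undefined. 1c->0: ok.
ca: 2a undefined. 2a->0: no, baaa/acb meet in 1. 2a->1: no, ca/acb meet in 1. 2a->2: ok.
cb: 2b undefined. 2b->0: ok.
cc: 2c undefined. 2c->0: ok.
All examples now run through 3 states with every (state, symbol) defined. Accept strings end in {2}, Reject strings end in {0,1}; accept={2}.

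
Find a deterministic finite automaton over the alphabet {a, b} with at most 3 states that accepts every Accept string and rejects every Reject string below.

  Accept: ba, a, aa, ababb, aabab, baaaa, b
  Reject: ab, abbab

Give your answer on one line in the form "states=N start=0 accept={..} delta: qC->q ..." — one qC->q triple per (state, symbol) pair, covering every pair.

State merging on the prefix tree: take the shortest (then alphabetical) example prefix whose next move is undefined and point that move at state 0, else 1, else 2, ...; a target is out if some Accept/Reject pair would then sit in one state with the same input left (inseparable). If every existing state is out, open a new one.
a: 0a undefined. 0a->0: no, b/ab meet in 0 with "b" left. Open state 1: 0a->1.
b: 0b undefined. 0b->0: ok.
aa: 1a undefined. 1a->0: no, aabab/ab meet in 1 with "b" left. 1a->1: ok.
ab: 1b undefined. 1b->0: no, ababb/ab meet in 0. 1b->1: no, ba/ab meet in 1. Open state 2: 1b->2.
aba: 2a undefined. 2a->0: ok.
abb: 2b undefined. 2b->0: ok.
All examples now run through 3 states with every (state, symbol) defined. Accept strings end in {0,1}, Reject strings end in {2}; accept={0,1}.

states=3 start=0 accept={0,1} delta: 0a->1 0b->0 1a->1 1b->2 2a->0 2b->0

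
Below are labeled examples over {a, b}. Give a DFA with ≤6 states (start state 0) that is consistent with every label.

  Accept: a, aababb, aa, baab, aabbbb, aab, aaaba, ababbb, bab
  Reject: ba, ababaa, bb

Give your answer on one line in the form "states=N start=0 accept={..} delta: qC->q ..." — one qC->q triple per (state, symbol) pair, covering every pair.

Fold the examples into a partial DFA from state 0: repeatedly fix the first undefined (state, symbol) met by the shortest-then-alphabetical prefix, trying targets in increasing order and rejecting any under which an Accept and a Reject string meet in one state with the same remainder; add a state when all current targets are rejected. Accepting states are where Accept strings end.
a: 0a undefined. 0a->0: no, aaaba/ba meet in 0 with "ba" left. Open state 1: 0a->1.
b: 0b undefined. 0b->0: no, a/ba meet in 1. 0b->1: no, aa/ba meet in 1 with "a" left. Open state 2: 0b->2.
aa: 1a undefined. 1a->0: ok.
ab: 1b undefined. 1b->0: no, aa/ababaa meet in 0. 1b->1: ok.
ba: 2a undefined. 2a->0: no, a/ababaa meet in 1. 2a->1: no, a/ba meet in 1. 2a->2: no, baab/bb meet in 2 with "b" left. Open state 3: 2a->3.
bb: 2b undefined. 2b->0: no, aa/bb meet in 0. 2b->1: no, a/bb meet in 1. 2b->2: no, aabbbb/bb meet in 2. 2b->3: ok.
baa: 3a undefined. 3a->0: no, aa/ababaa meet in 0. 3a->1: no, a/ababaa meet in 1. 3a->2: no, baab/ba meet in 3. 3a->3: ok.
bab: 3b undefined. 3b->0: ok.
All examples now run through 4 states with every (state, symbol) defined. Accept strings end in {0,1,2}, Reject strings end in {3}; accept={0,1,2}.

states=4 start=0 accept={0,1,2} delta: 0a->1 0b->2 1a->0 1b->1 2a->3 2b->3 3a->3 3b->0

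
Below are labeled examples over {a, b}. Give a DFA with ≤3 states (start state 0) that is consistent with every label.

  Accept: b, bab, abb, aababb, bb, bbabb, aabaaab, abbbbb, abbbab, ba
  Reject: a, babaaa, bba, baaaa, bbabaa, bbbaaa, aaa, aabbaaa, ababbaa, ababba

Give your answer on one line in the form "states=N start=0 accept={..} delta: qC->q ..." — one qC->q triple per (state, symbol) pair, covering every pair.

states=3 start=0 accept={1,2} delta: 0a->0 0b->1 1a->2 1b->2 2a->0 2b->1

Fold the examples into a partial DFA from state 0: repeatedly fix the first undefined (state, symbol) met by the shortest-then-alphabetical prefix, trying targets in increasing order and rejecting any under which an Accept and a Reject string meet in one state with the same remainder; add a state when all current targets are rejected. Accepting states are where Accept strings end.
a: 0a undefined. 0a->0: ok.
b: 0b undefined. 0b->0: no, b/a meet in 0. Open state 1: 0b->1.
ba: 1a undefined. 1a->0: no, ba/a meet in 0. 1a->1: no, b/baaaa meet in 1. Open state 2: 1a->2.
bb: 1b undefined. 1b->0: no, abb/a meet in 0. 1b->1: no, ba/bba meet in 2. 1b->2: ok.
baa: 2a undefined. 2a->0: ok.
bab: 2b undefined. 2b->0: no, bab/a meet in 0. 2b->1: ok.
All examples now run through 3 states with every (state, symbol) defined. Accept strings end in {1,2}, Reject strings end in {0}; accept={1,2}.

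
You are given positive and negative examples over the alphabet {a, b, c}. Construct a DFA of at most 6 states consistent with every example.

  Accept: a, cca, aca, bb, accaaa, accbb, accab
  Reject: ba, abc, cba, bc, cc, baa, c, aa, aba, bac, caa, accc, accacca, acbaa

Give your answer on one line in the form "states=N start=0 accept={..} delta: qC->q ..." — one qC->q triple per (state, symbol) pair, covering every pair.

states=4 start=0 accept={1} delta: 0a->1 0b->1 0c->0 1a->2 1b->1 1c->3 2a->0 2b->1 2c->2 3a->1 3b->0 3c->1

Fold the examples into a partial DFA from state 0: repeatedly fix the first undefined (state, symbol) met by the shortest-then-alphabetical prefix, trying targets in increasing order and rejecting any under which an Accept and a Reject string meet in one state with the same remainder; add a state when all current targets are rejected. Accepting states are where Accept strings end.
a: 0a undefined. 0a->0: no, a/aa meet in 0. Open state 1: 0a->1.
b: 0b undefined. 0b->0: no, a/ba meet in 1. 0b->1: ok.
c: 0c undefined. 0c->0: ok.
aa: 1a undefined. 1a->0: no, a/baa meet in 1. 1a->1: no, a/ba meet in 1. Open state 2: 1a->2.
ab: 1b undefined. 1b->0: no, a/aba meet in 1. 1b->1: ok.
ac: 1c undefined. 1c->0: no, a/accacca meet in 1. 1c->1: no, a/abc meet in 1. 1c->2: no, aca/baa meet in 2 with "a" left. Open state 3: 1c->3.
aca: 3a undefined. 3a->0: no, aca/cc meet in 0. 3a->1: ok.
acb: 3b undefined. 3b->0: ok.
acc: 3c undefined. 3c->0: no, a/accacca meet in 1. 3c->1: ok.
baa: 2a undefined. 2a->0: ok.
bac: 2c undefined. 2c->0: no, a/accacca meet in 1. 2c->1: no, a/bac meet in 1. 2c->2: ok.
accab: 2b undefined. 2b->0: no, accab/cc meet in 0. 2b->1: ok.
All examples now run through 4 states with every (state, symbol) defined. Accept strings end in {1}, Reject strings end in {0,2,3}; accept={1}.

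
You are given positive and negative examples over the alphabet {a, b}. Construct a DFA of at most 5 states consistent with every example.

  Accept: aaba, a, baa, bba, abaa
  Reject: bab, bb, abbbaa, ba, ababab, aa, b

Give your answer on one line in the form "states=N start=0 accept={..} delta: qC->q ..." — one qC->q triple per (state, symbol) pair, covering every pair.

State merging on the prefix tree: take the shortest (then alphabetical) example prefix whose next move is undefined and point that move at state 0, else 1, else 2, ...; a target is out if some Accept/Reject pair would then sit in one state with the same input left (inseparable). If every existing state is out, open a new one.
a: 0a undefined. 0a->0: no, aaba/ba meet in 0 with "ba" left. Open state 1: 0a->1.
b: 0b undefined. 0b->0: no, a/ba meet in 1. 0b->1: no, a/b meet in 1. Open state 2: 0b->2.
aa: 1a undefined. 1a->0: no, aaba/ba meet in 2 with "a" left. 1a->1: no, a/aa meet in 1. 1a->2: ok.
ab: 1b undefined. 1b->0: no, abaa/aa meet in 2. 1b->1: no, abaa/abbbaa meet in 2 with "a" left. 1b->2: ok.
ba: 2a undefined. 2a->0: ok.
bb: 2b undefined. 2b->0: no, aaba/abbbaa meet in 1. 2b->1: no, aaba/bab meet in 2. 2b->2: no, aaba/ba meet in 0. Open state 3: 2b->3.
bba: 3a undefined. 3a->0: no, aaba/ba meet in 0. 3a->1: ok.
abbb: 3b undefined. 3b->0: ok.
All examples now run through 4 states with every (state, symbol) defined. Accept strings end in {1}, Reject strings end in {0,2,3}; accept={1}.

states=4 start=0 accept={1} delta: 0a->1 0b->2 1a->2 1b->2 2a->0 2b->3 3a->1 3b->0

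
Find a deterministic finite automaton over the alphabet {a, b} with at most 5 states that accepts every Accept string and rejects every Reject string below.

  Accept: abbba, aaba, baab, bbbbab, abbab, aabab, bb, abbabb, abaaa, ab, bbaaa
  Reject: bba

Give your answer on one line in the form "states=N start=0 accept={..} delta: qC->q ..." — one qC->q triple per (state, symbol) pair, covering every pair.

State merging on the prefix tree: take the shortest (then alphabetical) example prefix whose next move is undefined and point that move at state 0, else 1, else 2, ...; a target is out if some Accept/Reject pair would then sit in one state with the same input left (inseparable). If every existing state is out, open a new one.
a: 0a undefined. 0a->0: ok.
b: 0b undefined. 0b->0: no, abbba/bba meet in 0. Open state 1: 0b->1.
ba: 1a undefined. 1a->0: ok.
bb: 1b undefined. 1b->0: no, abbba/bba meet in 0. 1b->1: no, abbba/bba meet in 0. Open state 2: 1b->2.
bba: 2a undefined. 2a->0: no, aaba/bba meet in 0. 2a->1: no, baab/bba meet in 1. 2a->2: no, bb/bba meet in 2. Open state 3: 2a->3.
bbb: 2b undefined. 2b->0: ok.
bbaa: 3a undefined. 3a->0: ok.
abbab: 3b undefined. 3b->0: ok.
All examples now run through 4 states with every (state, symbol) defined. Accept strings end in {0,1,2}, Reject strings end in {3}; accept={0,1,2}.

states=4 start=0 accept={0,1,2} delta: 0a->0 0b->1 1a->0 1b->2 2a->3 2b->0 3a->0 3b->0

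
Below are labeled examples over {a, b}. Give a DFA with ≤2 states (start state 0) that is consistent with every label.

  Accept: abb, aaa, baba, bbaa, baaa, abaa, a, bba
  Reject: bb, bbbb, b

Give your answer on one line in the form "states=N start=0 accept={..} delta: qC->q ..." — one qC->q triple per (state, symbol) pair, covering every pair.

Fold the examples into a partial DFA from state 0: repeatedly fix the first undefined (state, symbol) met by the shortest-then-alphabetical prefix, trying targets in increasing order and rejecting any under which an Accept and a Reject string meet in one state with the same remainder; add a state when all current targets are rejected. Accepting states are where Accept strings end.
a: 0a undefined. 0a->0: no, abb/bb meet in 0 with "bb" left. Open state 1: 0a->1.
b: 0b undefined. 0b->0: ok.
aa: 1a undefined. 1a->0: no, bbaa/bb meet in 0. 1a->1: ok.
ab: 1b undefined. 1b->0: no, abb/bb meet in 0. 1b->1: ok.
All examples now run through 2 states with every (state, symbol) defined. Accept strings end in {1}, Reject strings end in {0}; accept={1}.

states=2 start=0 accept={1} delta: 0a->1 0b->0 1a->1 1b->1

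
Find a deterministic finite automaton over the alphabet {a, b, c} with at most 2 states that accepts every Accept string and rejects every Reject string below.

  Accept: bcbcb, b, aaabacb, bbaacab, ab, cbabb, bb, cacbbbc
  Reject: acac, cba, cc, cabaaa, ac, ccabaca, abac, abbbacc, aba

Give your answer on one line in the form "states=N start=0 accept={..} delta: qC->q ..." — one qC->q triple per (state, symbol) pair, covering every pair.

State merging on the prefix tree: take the shortest (then alphabetical) example prefix whose next move is undefined and point that move at state 0, else 1, else 2, ...; a target is out if some Accept/Reject pair would then sit in one state with the same input left (inseparable). If every existing state is out, open a new one.
a: 0a undefined. 0a->0: ok.
b: 0b undefined. 0b->0: no, b/aba meet in 0. Open state 1: 0b->1.
c: 0c undefined. 0c->0: ok.
bb: 1b undefined. 1b->0: no, bb/acac meet in 0. 1b->1: ok.
bc: 1c undefined. 1c->0: no, cacbbbc/acac meet in 0. 1c->1: ok.
aba: 1a undefined. 1a->0: ok.
All examples now run through 2 states with every (state, symbol) defined. Accept strings end in {1}, Reject strings end in {0}; accept={1}.

states=2 start=0 accept={1} delta: 0a->0 0b->1 0c->0 1a->0 1b->1 1c->1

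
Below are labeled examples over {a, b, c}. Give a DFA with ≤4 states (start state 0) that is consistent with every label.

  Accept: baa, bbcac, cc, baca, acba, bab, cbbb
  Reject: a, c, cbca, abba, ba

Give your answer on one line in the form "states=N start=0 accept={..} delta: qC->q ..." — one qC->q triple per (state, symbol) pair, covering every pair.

states=4 start=0 accept={1,3} delta: 0a->0 0b->1 0c->2 1a->2 1b->0 1c->1 2a->1 2b->3 2c->3 3a->1 3b->0 3c->0

Grow the machine one transition at a time. Run the examples from 0; the earliest place one falls off (shortest prefix, ties alphabetical) gets sent to the lowest-numbered state that keeps every Accept/Reject pair distinguishable — a pair clashes when both reach the same state with identical unread suffix — and to a fresh state only if none does.
a: 0a undefined. 0a->0: ok.
b: 0b undefined. 0b->0: no, baa/a meet in 0. Open state 1: 0b->1.
c: 0c undefined. 0c->0: no, cc/a meet in 0. 0c->1: no, acba/abba meet in 1 with "ba" left. Open state 2: 0c->2.
ba: 1a undefined. 1a->0: no, baa/a meet in 0. 1a->1: no, baa/ba meet in 1. 1a->2: ok.
bb: 1b undefined. 1b->0: ok.
cb: 2b undefined. 2b->0: no, baa/cbca meet in 2 with "a" left. 2b->1: no, acba/c meet in 2. 2b->2: no, baca/cbca meet in 2 with "ca" left. Open state 3: 2b->3.
cc: 2c undefined. 2c->0: no, cc/a meet in 0. 2c->1: no, baca/c meet in 2. 2c->2: no, cc/c meet in 2. 2c->3: ok.
baa: 2a undefined. 2a->0: no, baa/a meet in 0. 2a->1: ok.
cbb: 3b undefined. 3b->0: ok.
cbc: 3c undefined. 3c->0: ok.
acba: 3a undefined. 3a->0: no, baca/a meet in 0. 3a->1: ok.
bbcac: 1c undefined. 1c->0: no, bbcac/a meet in 0. 1c->1: ok.
All examples now run through 4 states with every (state, symbol) defined. Accept strings end in {1,3}, Reject strings end in {0,2}; accept={1,3}.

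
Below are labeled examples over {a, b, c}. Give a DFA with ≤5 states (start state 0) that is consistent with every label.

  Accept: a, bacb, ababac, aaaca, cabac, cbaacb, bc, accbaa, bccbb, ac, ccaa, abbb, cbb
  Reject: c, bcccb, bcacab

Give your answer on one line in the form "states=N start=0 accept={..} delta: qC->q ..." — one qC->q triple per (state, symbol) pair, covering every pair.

states=4 start=0 accept={1,2} delta: 0a->1 0b->1 0c->0 1a->1 1b->1 1c->2 2a->2 2b->1 2c->3 3a->3 3b->0 3c->3

State merging on the prefix tree: take the shortest (then alphabetical) example prefix whose next move is undefined and point that move at state 0, else 1, else 2, ...; a target is out if some Accept/Reject pair would then sit in one state with the same input left (inseparable). If every existing state is out, open a new one.
a: 0a undefined. 0a->0: no, ac/c meet in 0 with "c" left. Open state 1: 0a->1.
b: 0b undefined. 0b->0: no, bc/c meet in 0 with "c" left. 0b->1: ok.
c: 0c undefined. 0c->0: ok.
aa: 1a undefined. 1a->0: no, ccaa/c meet in 0. 1a->1: ok.
ab: 1b undefined. 1b->0: no, abbb/c meet in 0. 1b->1: ok.
ac: 1c undefined. 1c->0: no, a/bcccb meet in 1. 1c->1: no, a/bcccb meet in 1. Open state 2: 1c->2.
acc: 2c undefined. 2c->0: no, a/bcccb meet in 1. 2c->1: no, bacb/bcccb meet in 2 with "b" left. 2c->2: no, bacb/bcccb meet in 2 with "b" left. Open state 3: 2c->3.
bca: 2a undefined. 2a->0: no, a/bcacab meet in 1. 2a->1: no, a/bcacab meet in 1. 2a->2: ok.
accb: 3b undefined. 3b->0: ok.
bacb: 2b undefined. 2b->0: no, bacb/c meet in 0. 2b->1: ok.
bccc: 3c undefined. 3c->0: no, a/bcccb meet in 1. 3c->1: no, a/bcccb meet in 1. 3c->2: no, a/bcccb meet in 1. 3c->3: ok.
bcaca: 3a undefined. 3a->0: no, a/bcacab meet in 1. 3a->1: no, a/bcacab meet in 1. 3a->2: no, a/bcacab meet in 1. 3a->3: ok.
All examples now run through 4 states with every (state, symbol) defined. Accept strings end in {1,2}, Reject strings end in {0}; accept={1,2}.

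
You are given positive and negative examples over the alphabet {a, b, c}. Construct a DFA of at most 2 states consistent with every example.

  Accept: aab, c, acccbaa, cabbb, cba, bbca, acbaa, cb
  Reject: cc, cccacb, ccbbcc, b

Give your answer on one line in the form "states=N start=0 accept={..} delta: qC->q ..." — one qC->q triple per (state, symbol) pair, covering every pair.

states=2 start=0 accept={1} delta: 0a->1 0b->0 0c->1 1a->1 1b->1 1c->0

State merging on the prefix tree: take the shortest (then alphabetical) example prefix whose next move is undefined and point that move at state 0, else 1, else 2, ...; a target is out if some Accept/Reject pair would then sit in one state with the same input left (inseparable). If every existing state is out, open a new one.
a: 0a undefined. 0a->0: no, aab/b meet in 0 with "b" left. Open state 1: 0a->1.
b: 0b undefined. 0b->0: ok.
c: 0c undefined. 0c->0: no, c/cc meet in 0. 0c->1: ok.
aa: 1a undefined. 1a->0: no, aab/b meet in 0. 1a->1: ok.
ac: 1c undefined. 1c->0: ok.
cb: 1b undefined. 1b->0: no, aab/cc meet in 0. 1b->1: ok.
All examples now run through 2 states with every (state, symbol) defined. Accept strings end in {1}, Reject strings end in {0}; accept={1}.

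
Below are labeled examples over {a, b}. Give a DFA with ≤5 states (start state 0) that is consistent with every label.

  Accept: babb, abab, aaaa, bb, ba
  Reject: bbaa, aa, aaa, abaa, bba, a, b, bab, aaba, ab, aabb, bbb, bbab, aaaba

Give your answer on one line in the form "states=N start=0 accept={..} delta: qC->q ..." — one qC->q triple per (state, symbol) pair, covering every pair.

Grow the machine one transition at a time. Run the examples from 0; the earliest place one falls off (shortest prefix, ties alphabetical) gets sent to the lowest-numbered state that keeps every Accept/Reject pair distinguishable — a pair clashes when both reach the same state with identical unread suffix — and to a fresh state only if none does.
a: 0a undefined. 0a->0: no, abab/bab meet in 0 with "bab" left. Open state 1: 0a->1.
b: 0b undefined. 0b->0: no, bb/b meet in 0. 0b->1: no, babb/aabb meet in 1 with "abb" left. Open state 2: 0b->2.
aa: 1a undefined. 1a->0: no, aaaa/aa meet in 0. 1a->1: no, aaaa/aa meet in 1. 1a->2: no, ba/aaa meet in 2 with "a" left. Open state 3: 1a->3.
ab: 1b undefined. 1b->0: no, abab/ab meet in 0. 1b->1: ok.
ba: 2a undefined. 2a->0: ok.
bb: 2b undefined. 2b->0: ok.
aaa: 3a undefined. 3a->0: no, babb/aaa meet in 0. 3a->1: no, aaaa/bbaa meet in 3. 3a->2: ok.
aab: 3b undefined. 3b->0: ok.
All examples now run through 4 states with every (state, symbol) defined. Accept strings end in {0}, Reject strings end in {1,2,3}; accept={0}.

states=4 start=0 accept={0} delta: 0a->1 0b->2 1a->3 1b->1 2a->0 2b->0 3a->2 3b->0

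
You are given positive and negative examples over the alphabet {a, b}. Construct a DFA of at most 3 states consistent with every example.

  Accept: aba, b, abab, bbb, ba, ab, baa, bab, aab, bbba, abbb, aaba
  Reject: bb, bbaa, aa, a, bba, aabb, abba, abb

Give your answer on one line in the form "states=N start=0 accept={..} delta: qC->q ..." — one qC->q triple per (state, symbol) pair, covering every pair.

Grow the machine one transition at a time. Run the examples from 0; the earliest place one falls off (shortest prefix, ties alphabetical) gets sent to the lowest-numbered state that keeps every Accept/Reject pair distinguishable — a pair clashes when both reach the same state with identical unread suffix — and to a fresh state only if none does.
a: 0a undefined. 0a->0: ok.
b: 0b undefined. 0b->0: no, aba/bb meet in 0. Open state 1: 0b->1.
ba: 1a undefined. 1a->0: no, aba/aa meet in 0. 1a->1: no, abab/bb meet in 1 with "b" left. Open state 2: 1a->2.
bb: 1b undefined. 1b->0: ok.
baa: 2a undefined. 2a->0: no, baa/bb meet in 0. 2a->1: ok.
bab: 2b undefined. 2b->0: no, abab/bb meet in 0. 2b->1: ok.
All examples now run through 3 states with every (state, symbol) defined. Accept strings end in {1,2}, Reject strings end in {0}; accept={1,2}.

states=3 start=0 accept={1,2} delta: 0a->0 0b->1 1a->2 1b->0 2a->1 2b->1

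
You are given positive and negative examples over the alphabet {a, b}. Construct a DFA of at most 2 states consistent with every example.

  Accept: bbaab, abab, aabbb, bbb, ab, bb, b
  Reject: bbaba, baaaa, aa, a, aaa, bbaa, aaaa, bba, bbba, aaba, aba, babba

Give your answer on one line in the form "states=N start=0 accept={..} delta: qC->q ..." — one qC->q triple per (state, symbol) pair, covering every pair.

Fold the examples into a partial DFA from state 0: repeatedly fix the first undefined (state, symbol) met by the shortest-then-alphabetical prefix, trying targets in increasing order and rejecting any under which an Accept and a Reject string meet in one state with the same remainder; add a state when all current targets are rejected. Accepting states are where Accept strings end.
a: 0a undefined. 0a->0: ok.
b: 0b undefined. 0b->0: no, bbaab/bbaba meet in 0. Open state 1: 0b->1.
ba: 1a undefined. 1a->0: ok.
bb: 1b undefined. 1b->0: no, bb/bbaba meet in 0. 1b->1: ok.
All examples now run through 2 states with every (state, symbol) defined. Accept strings end in {1}, Reject strings end in {0}; accept={1}.

states=2 start=0 accept={1} delta: 0a->0 0b->1 1a->0 1b->1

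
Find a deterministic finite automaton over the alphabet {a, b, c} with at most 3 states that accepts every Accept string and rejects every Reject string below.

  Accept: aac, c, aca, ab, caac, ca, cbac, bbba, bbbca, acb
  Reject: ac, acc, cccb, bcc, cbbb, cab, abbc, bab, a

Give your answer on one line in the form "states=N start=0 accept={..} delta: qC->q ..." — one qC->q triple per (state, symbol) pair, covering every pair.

State merging on the prefix tree: take the shortest (then alphabetical) example prefix whose next move is undefined and point that move at state 0, else 1, else 2, ...; a target is out if some Accept/Reject pair would then sit in one state with the same input left (inseparable). If every existing state is out, open a new one.
a: 0a undefined. 0a->0: no, aac/ac meet in 0 with "c" left. Open state 1: 0a->1.
b: 0b undefined. 0b->0: no, ab/bab meet in 1 with "b" left. 0b->1: ok.
c: 0c undefined. 0c->0: no, ab/cab meet in 1 with "b" left. 0c->1: no, c/a meet in 1. Open state 2: 0c->2.
aa: 1a undefined. 1a->0: ok.
ab: 1b undefined. 1b->0: ok.
ac: 1c undefined. 1c->0: no, aac/acc meet in 2. 1c->1: ok.
ca: 2a undefined. 2a->0: no, caac/ac meet in 1. 2a->1: no, aca/cab meet in 0. 2a->2: ok.
cb: 2b undefined. 2b->0: no, aca/cbbb meet in 0. 2b->1: ok.
cc: 2c undefined. 2c->0: ok.
All examples now run through 3 states with every (state, symbol) defined. Accept strings end in {0,2}, Reject strings end in {1}; accept={0,2}.

states=3 start=0 accept={0,2} delta: 0a->1 0b->1 0c->2 1a->0 1b->0 1c->1 2a->2 2b->1 2c->0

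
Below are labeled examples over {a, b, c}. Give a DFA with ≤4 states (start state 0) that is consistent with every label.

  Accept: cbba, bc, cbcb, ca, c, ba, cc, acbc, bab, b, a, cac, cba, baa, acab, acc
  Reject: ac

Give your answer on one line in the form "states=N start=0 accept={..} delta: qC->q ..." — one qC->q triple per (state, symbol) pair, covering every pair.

states=4 start=0 accept={0,1,2} delta: 0a->1 0b->0 0c->2 1a->0 1b->0 1c->3 2a->0 2b->0 2c->0 3a->0 3b->0 3c->0

Grow the machine one transition at a time. Run the examples from 0; the earliest place one falls off (shortest prefix, ties alphabetical) gets sent to the lowest-numbered state that keeps every Accept/Reject pair distinguishable — a pair clashes when both reach the same state with identical unread suffix — and to a fresh state only if none does.
a: 0a undefined. 0a->0: no, c/ac meet in 0 with "c" left. Open state 1: 0a->1.
b: 0b undefined. 0b->0: ok.
c: 0c undefined. 0c->0: no, cac/ac meet in 1 with "c" left. 0c->1: no, cc/ac meet in 1 with "c" left. Open state 2: 0c->2.
ac: 1c undefined. 1c->0: no, b/ac meet in 0. 1c->1: no, ba/ac meet in 1. 1c->2: no, bc/ac meet in 2. Open state 3: 1c->3.
ca: 2a undefined. 2a->0: ok.
cb: 2b undefined. 2b->0: ok.
cc: 2c undefined. 2c->0: ok.
aca: 3a undefined. 3a->0: ok.
acb: 3b undefined. 3b->0: ok.
acc: 3c undefined. 3c->0: ok.
baa: 1a undefined. 1a->0: ok.
bab: 1b undefined. 1b->0: ok.
All examples now run through 4 states with every (state, symbol) defined. Accept strings end in {0,1,2}, Reject strings end in {3}; accept={0,1,2}.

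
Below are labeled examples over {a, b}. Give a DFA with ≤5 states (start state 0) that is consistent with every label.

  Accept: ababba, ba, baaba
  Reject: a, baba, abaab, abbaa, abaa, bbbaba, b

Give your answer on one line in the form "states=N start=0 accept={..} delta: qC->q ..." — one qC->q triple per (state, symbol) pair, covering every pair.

Fold the examples into a partial DFA from state 0: repeatedly fix the first undefined (state, symbol) met by the shortest-then-alphabetical prefix, trying targets in increasing order and rejecting any under which an Accept and a Reject string meet in one state with the same remainder; add a state when all current targets are rejected. Accepting states are where Accept strings end.
a: 0a undefined. 0a->0: ok.
b: 0b undefined. 0b->0: no, ababba/a meet in 0. Open state 1: 0b->1.
ba: 1a undefined. 1a->0: no, ba/a meet in 0. 1a->1: no, ba/abaa meet in 1. Open state 2: 1a->2.
bb: 1b undefined. 1b->0: ok.
baa: 2a undefined. 2a->0: ok.
bab: 2b undefined. 2b->0: ok.
All examples now run through 3 states with every (state, symbol) defined. Accept strings end in {2}, Reject strings end in {0,1}; accept={2}.

states=3 start=0 accept={2} delta: 0a->0 0b->1 1a->2 1b->0 2a->0 2b->0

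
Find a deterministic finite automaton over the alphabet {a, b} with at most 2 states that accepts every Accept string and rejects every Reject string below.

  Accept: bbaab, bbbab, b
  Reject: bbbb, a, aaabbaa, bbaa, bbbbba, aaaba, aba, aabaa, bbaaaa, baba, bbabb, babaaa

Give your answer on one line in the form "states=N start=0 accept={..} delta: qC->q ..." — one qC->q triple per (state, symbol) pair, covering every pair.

states=2 start=0 accept={1} delta: 0a->0 0b->1 1a->0 1b->0

Grow the machine one transition at a time. Run the examples from 0; the earliest place one falls off (shortest prefix, ties alphabetical) gets sent to the lowest-numbered state that keeps every Accept/Reject pair distinguishable — a pair clashes when both reach the same state with identical unread suffix — and to a fresh state only if none does.
a: 0a undefined. 0a->0: ok.
b: 0b undefined. 0b->0: no, bbaab/bbbb meet in 0. Open state 1: 0b->1.
ba: 1a undefined. 1a->0: ok.
bb: 1b undefined. 1b->0: ok.
All examples now run through 2 states with every (state, symbol) defined. Accept strings end in {1}, Reject strings end in {0}; accept={1}.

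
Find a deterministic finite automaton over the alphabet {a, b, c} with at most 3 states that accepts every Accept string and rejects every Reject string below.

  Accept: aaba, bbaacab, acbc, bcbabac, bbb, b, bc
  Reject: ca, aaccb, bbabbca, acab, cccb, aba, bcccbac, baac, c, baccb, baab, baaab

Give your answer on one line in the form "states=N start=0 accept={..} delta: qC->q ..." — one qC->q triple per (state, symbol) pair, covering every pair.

Grow the machine one transition at a time. Run the examples from 0; the earliest place one falls off (shortest prefix, ties alphabetical) gets sent to the lowest-numbered state that keeps every Accept/Reject pair distinguishable — a pair clashes when both reach the same state with identical unread suffix — and to a fresh state only if none does.
a: 0a undefined. 0a->0: no, aaba/aba meet in 0 with "ba" left. Open state 1: 0a->1.
b: 0b undefined. 0b->0: no, bc/c meet in 0 with "c" left. 0b->1: ok.
c: 0c undefined. 0c->0: no, b/ca meet in 1. 0c->1: no, b/c meet in 1. Open state 2: 0c->2.
aa: 1a undefined. 1a->0: no, b/baaab meet in 1. 1a->1: no, aaba/aba meet in 1 with "ba" left. 1a->2: ok.
ab: 1b undefined. 1b->0: no, bbb/aba meet in 1. 1b->1: ok.
ac: 1c undefined. 1c->0: no, bbb/acab meet in 1. 1c->1: ok.
ca: 2a undefined. 2a->0: no, bbaacab/baab meet in 1. 2a->1: no, bbaacab/acab meet in 2 with "b" left. 2a->2: ok.
cc: 2c undefined. 2c->0: ok.
aab: 2b undefined. 2b->0: ok.
All examples now run through 3 states with every (state, symbol) defined. Accept strings end in {1}, Reject strings end in {0,2}; accept={1}.

states=3 start=0 accept={1} delta: 0a->1 0b->1 0c->2 1a->2 1b->1 1c->1 2a->2 2b->0 2c->0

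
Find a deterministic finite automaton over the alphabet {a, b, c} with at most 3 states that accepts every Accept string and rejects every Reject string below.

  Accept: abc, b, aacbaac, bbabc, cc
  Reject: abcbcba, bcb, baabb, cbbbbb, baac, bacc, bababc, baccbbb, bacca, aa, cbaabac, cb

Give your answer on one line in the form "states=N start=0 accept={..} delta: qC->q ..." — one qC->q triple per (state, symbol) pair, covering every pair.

states=3 start=0 accept={1} delta: 0a->0 0b->1 0c->1 1a->2 1b->0 1c->1 2a->2 2b->2 2c->2

Grow the machine one transition at a time. Run the examples from 0; the earliest place one falls off (shortest prefix, ties alphabetical) gets sent to the lowest-numbered state that keeps every Accept/Reject pair distinguishable — a pair clashes when both reach the same state with identical unread suffix — and to a fresh state only if none does.
a: 0a undefined. 0a->0: ok.
b: 0b undefined. 0b->0: no, abc/baac meet in 0 with "c" left. Open state 1: 0b->1.
c: 0c undefined. 0c->0: no, b/cb meet in 1. 0c->1: ok.
ba: 1a undefined. 1a->0: no, abc/bacc meet in 1 with "c" left. 1a->1: no, abc/baac meet in 1 with "c" left. Open state 2: 1a->2.
bb: 1b undefined. 1b->0: ok.
bc: 1c undefined. 1c->0: no, abc/cbbbbb meet in 0. 1c->1: ok.
baa: 2a undefined. 2a->0: no, abc/baac meet in 1. 2a->1: no, abc/baabb meet in 1. 2a->2: ok.
bab: 2b undefined. 2b->0: no, abc/baabb meet in 1. 2b->1: no, abc/bababc meet in 1. 2b->2: ok.
bac: 2c undefined. 2c->0: no, abc/bacc meet in 1. 2c->1: no, abc/baac meet in 1. 2c->2: ok.
All examples now run through 3 states with every (state, symbol) defined. Accept strings end in {1}, Reject strings end in {0,2}; accept={1}.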